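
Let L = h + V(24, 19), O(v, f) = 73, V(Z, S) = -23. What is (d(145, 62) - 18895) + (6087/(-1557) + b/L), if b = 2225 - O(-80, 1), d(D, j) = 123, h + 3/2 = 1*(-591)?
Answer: -11997955783/638889 ≈ -18779.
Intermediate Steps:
h = -1185/2 (h = -3/2 + 1*(-591) = -3/2 - 591 = -1185/2 ≈ -592.50)
b = 2152 (b = 2225 - 1*73 = 2225 - 73 = 2152)
L = -1231/2 (L = -1185/2 - 23 = -1231/2 ≈ -615.50)
(d(145, 62) - 18895) + (6087/(-1557) + b/L) = (123 - 18895) + (6087/(-1557) + 2152/(-1231/2)) = -18772 + (6087*(-1/1557) + 2152*(-2/1231)) = -18772 + (-2029/519 - 4304/1231) = -18772 - 4731475/638889 = -11997955783/638889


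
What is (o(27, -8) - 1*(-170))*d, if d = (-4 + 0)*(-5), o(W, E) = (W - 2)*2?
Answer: 4400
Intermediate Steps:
o(W, E) = -4 + 2*W (o(W, E) = (-2 + W)*2 = -4 + 2*W)
d = 20 (d = -4*(-5) = 20)
(o(27, -8) - 1*(-170))*d = ((-4 + 2*27) - 1*(-170))*20 = ((-4 + 54) + 170)*20 = (50 + 170)*20 = 220*20 = 4400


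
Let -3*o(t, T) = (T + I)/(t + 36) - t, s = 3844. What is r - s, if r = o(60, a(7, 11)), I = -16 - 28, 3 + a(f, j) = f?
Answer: -137659/36 ≈ -3823.9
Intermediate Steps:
a(f, j) = -3 + f
I = -44
o(t, T) = t/3 - (-44 + T)/(3*(36 + t)) (o(t, T) = -((T - 44)/(t + 36) - t)/3 = -((-44 + T)/(36 + t) - t)/3 = -(-t + (-44 + T)/(36 + t))/3 = t/3 - (-44 + T)/(3*(36 + t)))
r = 725/36 (r = (44 + 60² - (-3 + 7) + 36*60)/(3*(36 + 60)) = (⅓)*(44 + 3600 - 1*4 + 2160)/96 = (⅓)*(1/96)*(44 + 3600 - 4 + 2160) = (⅓)*(1/96)*5800 = 725/36 ≈ 20.139)
r - s = 725/36 - 1*3844 = 725/36 - 3844 = -137659/36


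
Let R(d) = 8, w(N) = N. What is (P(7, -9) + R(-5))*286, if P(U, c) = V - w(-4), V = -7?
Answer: 1430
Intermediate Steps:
P(U, c) = -3 (P(U, c) = -7 - 1*(-4) = -7 + 4 = -3)
(P(7, -9) + R(-5))*286 = (-3 + 8)*286 = 5*286 = 1430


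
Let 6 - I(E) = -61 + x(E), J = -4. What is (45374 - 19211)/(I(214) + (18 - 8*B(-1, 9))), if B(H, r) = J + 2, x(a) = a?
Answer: -26163/113 ≈ -231.53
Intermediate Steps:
B(H, r) = -2 (B(H, r) = -4 + 2 = -2)
I(E) = 67 - E (I(E) = 6 - (-61 + E) = 6 + (61 - E) = 67 - E)
(45374 - 19211)/(I(214) + (18 - 8*B(-1, 9))) = (45374 - 19211)/((67 - 1*214) + (18 - 8*(-2))) = 26163/((67 - 214) + (18 + 16)) = 26163/(-147 + 34) = 26163/(-113) = 26163*(-1/113) = -26163/113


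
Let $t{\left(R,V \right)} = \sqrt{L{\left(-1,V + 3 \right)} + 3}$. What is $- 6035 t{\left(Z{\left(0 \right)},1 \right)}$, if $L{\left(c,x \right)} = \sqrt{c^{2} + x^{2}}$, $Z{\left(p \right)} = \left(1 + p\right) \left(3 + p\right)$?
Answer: $- 6035 \sqrt{3 + \sqrt{17}} \approx -16107.0$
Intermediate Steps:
$t{\left(R,V \right)} = \sqrt{3 + \sqrt{1 + \left(3 + V\right)^{2}}}$ ($t{\left(R,V \right)} = \sqrt{\sqrt{\left(-1\right)^{2} + \left(V + 3\right)^{2}} + 3} = \sqrt{\sqrt{1 + \left(3 + V\right)^{2}} + 3} = \sqrt{3 + \sqrt{1 + \left(3 + V\right)^{2}}}$)
$- 6035 t{\left(Z{\left(0 \right)},1 \right)} = - 6035 \sqrt{3 + \sqrt{1 + \left(3 + 1\right)^{2}}} = - 6035 \sqrt{3 + \sqrt{1 + 4^{2}}} = - 6035 \sqrt{3 + \sqrt{1 + 16}} = - 6035 \sqrt{3 + \sqrt{17}}$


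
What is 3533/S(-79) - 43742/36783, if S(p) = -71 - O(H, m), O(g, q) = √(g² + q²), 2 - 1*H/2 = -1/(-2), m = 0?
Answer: -133191247/2721942 ≈ -48.932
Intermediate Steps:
H = 3 (H = 4 - (-2)/(-2) = 4 - (-2)*(-1)/2 = 4 - 2*½ = 4 - 1 = 3)
S(p) = -74 (S(p) = -71 - √(3² + 0²) = -71 - √(9 + 0) = -71 - √9 = -71 - 1*3 = -71 - 3 = -74)
3533/S(-79) - 43742/36783 = 3533/(-74) - 43742/36783 = 3533*(-1/74) - 43742*1/36783 = -3533/74 - 43742/36783 = -133191247/2721942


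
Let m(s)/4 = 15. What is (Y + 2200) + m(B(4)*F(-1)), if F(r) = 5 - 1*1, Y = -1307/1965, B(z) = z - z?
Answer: 4439593/1965 ≈ 2259.3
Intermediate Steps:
B(z) = 0
Y = -1307/1965 (Y = -1307*1/1965 = -1307/1965 ≈ -0.66514)
F(r) = 4 (F(r) = 5 - 1 = 4)
m(s) = 60 (m(s) = 4*15 = 60)
(Y + 2200) + m(B(4)*F(-1)) = (-1307/1965 + 2200) + 60 = 4321693/1965 + 60 = 4439593/1965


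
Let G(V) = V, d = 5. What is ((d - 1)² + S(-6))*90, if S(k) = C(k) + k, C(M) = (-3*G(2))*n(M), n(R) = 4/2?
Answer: -180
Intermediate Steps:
n(R) = 2 (n(R) = 4*(½) = 2)
C(M) = -12 (C(M) = -3*2*2 = -6*2 = -12)
S(k) = -12 + k
((d - 1)² + S(-6))*90 = ((5 - 1)² + (-12 - 6))*90 = (4² - 18)*90 = (16 - 18)*90 = -2*90 = -180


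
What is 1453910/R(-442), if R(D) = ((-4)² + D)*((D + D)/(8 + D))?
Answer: -157749235/94146 ≈ -1675.6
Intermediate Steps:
R(D) = 2*D*(16 + D)/(8 + D) (R(D) = (16 + D)*((2*D)/(8 + D)) = (16 + D)*(2*D/(8 + D)) = 2*D*(16 + D)/(8 + D))
1453910/R(-442) = 1453910/((2*(-442)*(16 - 442)/(8 - 442))) = 1453910/((2*(-442)*(-426)/(-434))) = 1453910/((2*(-442)*(-1/434)*(-426))) = 1453910/(-188292/217) = 1453910*(-217/188292) = -157749235/94146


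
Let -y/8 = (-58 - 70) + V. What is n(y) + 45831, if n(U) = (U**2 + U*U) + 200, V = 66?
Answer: 538063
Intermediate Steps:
y = 496 (y = -8*((-58 - 70) + 66) = -8*(-128 + 66) = -8*(-62) = 496)
n(U) = 200 + 2*U**2 (n(U) = (U**2 + U**2) + 200 = 2*U**2 + 200 = 200 + 2*U**2)
n(y) + 45831 = (200 + 2*496**2) + 45831 = (200 + 2*246016) + 45831 = (200 + 492032) + 45831 = 492232 + 45831 = 538063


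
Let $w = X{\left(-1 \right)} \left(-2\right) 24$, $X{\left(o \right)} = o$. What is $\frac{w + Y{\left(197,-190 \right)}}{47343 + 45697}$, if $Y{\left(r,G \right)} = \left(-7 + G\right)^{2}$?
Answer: $\frac{38857}{93040} \approx 0.41764$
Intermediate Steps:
$w = 48$ ($w = \left(-1\right) \left(-2\right) 24 = 2 \cdot 24 = 48$)
$\frac{w + Y{\left(197,-190 \right)}}{47343 + 45697} = \frac{48 + \left(-7 - 190\right)^{2}}{47343 + 45697} = \frac{48 + \left(-197\right)^{2}}{93040} = \left(48 + 38809\right) \frac{1}{93040} = 38857 \cdot \frac{1}{93040} = \frac{38857}{93040}$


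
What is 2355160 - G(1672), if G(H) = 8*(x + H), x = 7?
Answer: 2341728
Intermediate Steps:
G(H) = 56 + 8*H (G(H) = 8*(7 + H) = 56 + 8*H)
2355160 - G(1672) = 2355160 - (56 + 8*1672) = 2355160 - (56 + 13376) = 2355160 - 1*13432 = 2355160 - 13432 = 2341728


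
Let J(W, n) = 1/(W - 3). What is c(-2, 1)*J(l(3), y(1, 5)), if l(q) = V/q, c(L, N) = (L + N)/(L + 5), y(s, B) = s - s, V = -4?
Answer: 1/13 ≈ 0.076923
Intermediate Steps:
y(s, B) = 0
c(L, N) = (L + N)/(5 + L)
l(q) = -4/q
J(W, n) = 1/(-3 + W)
c(-2, 1)*J(l(3), y(1, 5)) = ((-2 + 1)/(5 - 2))/(-3 - 4/3) = (-1/3)/(-3 - 4*1/3) = ((1/3)*(-1))/(-3 - 4/3) = -1/(3*(-13/3)) = -1/3*(-3/13) = 1/13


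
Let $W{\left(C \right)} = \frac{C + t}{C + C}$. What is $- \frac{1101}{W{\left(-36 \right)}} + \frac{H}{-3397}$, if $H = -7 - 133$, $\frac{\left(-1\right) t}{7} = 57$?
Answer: $- \frac{89742028}{492565} \approx -182.19$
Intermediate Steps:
$t = -399$ ($t = \left(-7\right) 57 = -399$)
$H = -140$ ($H = -7 - 133 = -140$)
$W{\left(C \right)} = \frac{-399 + C}{2 C}$ ($W{\left(C \right)} = \frac{C - 399}{C + C} = \frac{-399 + C}{2 C}$)
$- \frac{1101}{W{\left(-36 \right)}} + \frac{H}{-3397} = - \frac{1101}{\frac{1}{2} \frac{1}{-36} \left(-399 - 36\right)} - \frac{140}{-3397} = - \frac{1101}{\frac{1}{2} \left(- \frac{1}{36}\right) \left(-435\right)} - - \frac{140}{3397} = - \frac{1101}{\frac{145}{24}} + \frac{140}{3397} = \left(-1101\right) \frac{24}{145} + \frac{140}{3397} = - \frac{26424}{145} + \frac{140}{3397} = - \frac{89742028}{492565}$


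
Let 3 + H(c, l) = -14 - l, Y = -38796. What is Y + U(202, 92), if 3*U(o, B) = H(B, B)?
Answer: -116497/3 ≈ -38832.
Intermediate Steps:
H(c, l) = -17 - l (H(c, l) = -3 + (-14 - l) = -17 - l)
U(o, B) = -17/3 - B/3 (U(o, B) = (-17 - B)/3 = -17/3 - B/3)
Y + U(202, 92) = -38796 + (-17/3 - ⅓*92) = -38796 + (-17/3 - 92/3) = -38796 - 109/3 = -116497/3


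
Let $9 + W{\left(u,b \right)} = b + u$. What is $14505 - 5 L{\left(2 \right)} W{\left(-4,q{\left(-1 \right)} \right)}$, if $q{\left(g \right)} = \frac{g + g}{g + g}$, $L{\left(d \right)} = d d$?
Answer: $3481200$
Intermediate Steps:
$L{\left(d \right)} = d^{2}$
$q{\left(g \right)} = 1$ ($q{\left(g \right)} = \frac{2 g}{2 g} = 2 g \frac{1}{2 g} = 1$)
$W{\left(u,b \right)} = -9 + b + u$ ($W{\left(u,b \right)} = -9 + \left(b + u\right) = -9 + b + u$)
$14505 - 5 L{\left(2 \right)} W{\left(-4,q{\left(-1 \right)} \right)} = 14505 - 5 \cdot 2^{2} \left(-9 + 1 - 4\right) = 14505 \left(-5\right) 4 \left(-12\right) = 14505 \left(\left(-20\right) \left(-12\right)\right) = 14505 \cdot 240 = 3481200$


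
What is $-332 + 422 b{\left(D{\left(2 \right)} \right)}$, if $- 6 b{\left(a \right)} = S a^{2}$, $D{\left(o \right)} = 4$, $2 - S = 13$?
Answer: $\frac{36140}{3} \approx 12047.0$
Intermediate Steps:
$S = -11$ ($S = 2 - 13 = -11$)
$b{\left(a \right)} = \frac{11 a^{2}}{6}$ ($b{\left(a \right)} = - \frac{\left(-11\right) a^{2}}{6} = \frac{11 a^{2}}{6}$)
$-332 + 422 b{\left(D{\left(2 \right)} \right)} = -332 + 422 \frac{11 \cdot 4^{2}}{6} = -332 + 422 \cdot \frac{11}{6} \cdot 16 = -332 + 422 \cdot \frac{88}{3} = -332 + \frac{37136}{3} = \frac{36140}{3}$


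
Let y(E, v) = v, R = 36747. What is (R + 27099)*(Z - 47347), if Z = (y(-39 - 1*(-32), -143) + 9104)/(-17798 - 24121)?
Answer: -42239403828828/13973 ≈ -3.0229e+9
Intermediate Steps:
Z = -2987/13973 (Z = (-143 + 9104)/(-17798 - 24121) = 8961/(-41919) = 8961*(-1/41919) = -2987/13973 ≈ -0.21377)
(R + 27099)*(Z - 47347) = (36747 + 27099)*(-2987/13973 - 47347) = 63846*(-661582618/13973) = -42239403828828/13973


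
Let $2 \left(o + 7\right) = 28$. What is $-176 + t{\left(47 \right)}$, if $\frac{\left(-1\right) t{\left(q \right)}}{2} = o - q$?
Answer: $-96$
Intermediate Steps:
$o = 7$ ($o = -7 + \frac{1}{2} \cdot 28 = -7 + 14 = 7$)
$t{\left(q \right)} = -14 + 2 q$ ($t{\left(q \right)} = - 2 \left(7 - q\right) = -14 + 2 q$)
$-176 + t{\left(47 \right)} = -176 + \left(-14 + 2 \cdot 47\right) = -176 + \left(-14 + 94\right) = -176 + 80 = -96$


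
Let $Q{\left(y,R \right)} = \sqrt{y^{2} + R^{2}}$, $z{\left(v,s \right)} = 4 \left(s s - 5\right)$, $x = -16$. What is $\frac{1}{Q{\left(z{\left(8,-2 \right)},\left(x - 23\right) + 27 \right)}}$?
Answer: $\frac{\sqrt{10}}{40} \approx 0.079057$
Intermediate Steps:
$z{\left(v,s \right)} = -20 + 4 s^{2}$ ($z{\left(v,s \right)} = 4 \left(s^{2} - 5\right) = 4 \left(-5 + s^{2}\right) = -20 + 4 s^{2}$)
$Q{\left(y,R \right)} = \sqrt{R^{2} + y^{2}}$
$\frac{1}{Q{\left(z{\left(8,-2 \right)},\left(x - 23\right) + 27 \right)}} = \frac{1}{\sqrt{\left(\left(-16 - 23\right) + 27\right)^{2} + \left(-20 + 4 \left(-2\right)^{2}\right)^{2}}} = \frac{1}{\sqrt{\left(-39 + 27\right)^{2} + \left(-20 + 4 \cdot 4\right)^{2}}} = \frac{1}{\sqrt{\left(-12\right)^{2} + \left(-20 + 16\right)^{2}}} = \frac{1}{\sqrt{144 + \left(-4\right)^{2}}} = \frac{1}{\sqrt{144 + 16}} = \frac{1}{\sqrt{160}} = \frac{1}{4 \sqrt{10}} = \frac{\sqrt{10}}{40}$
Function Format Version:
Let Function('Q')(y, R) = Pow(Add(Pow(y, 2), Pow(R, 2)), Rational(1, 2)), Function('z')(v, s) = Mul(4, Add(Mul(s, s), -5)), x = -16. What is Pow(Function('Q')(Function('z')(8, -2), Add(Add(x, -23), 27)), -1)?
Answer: Mul(Rational(1, 40), Pow(10, Rational(1, 2))) ≈ 0.079057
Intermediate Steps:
Function('z')(v, s) = Add(-20, Mul(4, Pow(s, 2))) (Function('z')(v, s) = Mul(4, Add(Pow(s, 2), -5)) = Mul(4, Add(-5, Pow(s, 2))) = Add(-20, Mul(4, Pow(s, 2))))
Function('Q')(y, R) = Pow(Add(Pow(R, 2), Pow(y, 2)), Rational(1, 2))
Pow(Function('Q')(Function('z')(8, -2), Add(Add(x, -23), 27)), -1) = Pow(Pow(Add(Pow(Add(Add(-16, -23), 27), 2), Pow(Add(-20, Mul(4, Pow(-2, 2))), 2)), Rational(1, 2)), -1) = Pow(Pow(Add(Pow(Add(-39, 27), 2), Pow(Add(-20, Mul(4, 4)), 2)), Rational(1, 2)), -1) = Pow(Pow(Add(Pow(-12, 2), Pow(Add(-20, 16), 2)), Rational(1, 2)), -1) = Pow(Pow(Add(144, Pow(-4, 2)), Rational(1, 2)), -1) = Pow(Pow(Add(144, 16), Rational(1, 2)), -1) = Pow(Pow(160, Rational(1, 2)), -1) = Pow(Mul(4, Pow(10, Rational(1, 2))), -1) = Mul(Rational(1, 40), Pow(10, Rational(1, 2)))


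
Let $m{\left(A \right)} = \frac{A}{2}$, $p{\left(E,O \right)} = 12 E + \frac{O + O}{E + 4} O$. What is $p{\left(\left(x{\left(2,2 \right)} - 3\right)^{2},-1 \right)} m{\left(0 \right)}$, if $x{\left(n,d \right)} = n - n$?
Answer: $0$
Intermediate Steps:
$x{\left(n,d \right)} = 0$
$p{\left(E,O \right)} = 12 E + \frac{2 O^{2}}{4 + E}$ ($p{\left(E,O \right)} = 12 E + \frac{2 O}{4 + E} O = 12 E + \frac{2 O^{2}}{4 + E}$)
$m{\left(A \right)} = \frac{A}{2}$ ($m{\left(A \right)} = A \frac{1}{2} = \frac{A}{2}$)
$p{\left(\left(x{\left(2,2 \right)} - 3\right)^{2},-1 \right)} m{\left(0 \right)} = \frac{2 \left(\left(-1\right)^{2} + 6 \left(\left(0 - 3\right)^{2}\right)^{2} + 24 \left(0 - 3\right)^{2}\right)}{4 + \left(0 - 3\right)^{2}} \cdot \frac{1}{2} \cdot 0 = \frac{2 \left(1 + 6 \left(\left(-3\right)^{2}\right)^{2} + 24 \left(-3\right)^{2}\right)}{4 + \left(-3\right)^{2}} \cdot 0 = \frac{2 \left(1 + 6 \cdot 9^{2} + 24 \cdot 9\right)}{4 + 9} \cdot 0 = \frac{2 \left(1 + 6 \cdot 81 + 216\right)}{13} \cdot 0 = 2 \cdot \frac{1}{13} \left(1 + 486 + 216\right) 0 = 2 \cdot \frac{1}{13} \cdot 703 \cdot 0 = \frac{1406}{13} \cdot 0 = 0$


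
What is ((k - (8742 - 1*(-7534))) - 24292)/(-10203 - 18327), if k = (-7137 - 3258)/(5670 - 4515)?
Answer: 40577/28530 ≈ 1.4223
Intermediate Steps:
k = -9 (k = -10395/1155 = -10395*1/1155 = -9)
((k - (8742 - 1*(-7534))) - 24292)/(-10203 - 18327) = ((-9 - (8742 - 1*(-7534))) - 24292)/(-10203 - 18327) = ((-9 - (8742 + 7534)) - 24292)/(-28530) = ((-9 - 1*16276) - 24292)*(-1/28530) = ((-9 - 16276) - 24292)*(-1/28530) = (-16285 - 24292)*(-1/28530) = -40577*(-1/28530) = 40577/28530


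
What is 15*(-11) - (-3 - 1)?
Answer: -161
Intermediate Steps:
15*(-11) - (-3 - 1) = -165 - 1*(-4) = -165 + 4 = -161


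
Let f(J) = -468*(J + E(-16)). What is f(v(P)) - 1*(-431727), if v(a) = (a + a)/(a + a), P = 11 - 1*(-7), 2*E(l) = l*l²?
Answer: 1389723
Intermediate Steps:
E(l) = l³/2 (E(l) = (l*l²)/2 = l³/2)
P = 18 (P = 11 + 7 = 18)
v(a) = 1 (v(a) = (2*a)/((2*a)) = (2*a)*(1/(2*a)) = 1)
f(J) = 958464 - 468*J (f(J) = -468*(J + (½)*(-16)³) = -468*(J + (½)*(-4096)) = -468*(J - 2048) = -468*(-2048 + J) = 958464 - 468*J)
f(v(P)) - 1*(-431727) = (958464 - 468*1) - 1*(-431727) = (958464 - 468) + 431727 = 957996 + 431727 = 1389723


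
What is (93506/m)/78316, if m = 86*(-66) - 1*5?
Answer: -6679/31779514 ≈ -0.00021017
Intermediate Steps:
m = -5681 (m = -5676 - 5 = -5681)
(93506/m)/78316 = (93506/(-5681))/78316 = (93506*(-1/5681))*(1/78316) = -93506/5681*1/78316 = -6679/31779514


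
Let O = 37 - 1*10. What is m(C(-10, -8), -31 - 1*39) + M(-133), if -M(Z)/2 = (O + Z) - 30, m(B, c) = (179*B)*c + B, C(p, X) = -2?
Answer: 25330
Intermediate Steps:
O = 27 (O = 37 - 10 = 27)
m(B, c) = B + 179*B*c (m(B, c) = 179*B*c + B = B + 179*B*c)
M(Z) = 6 - 2*Z (M(Z) = -2*((27 + Z) - 30) = -2*(-3 + Z) = 6 - 2*Z)
m(C(-10, -8), -31 - 1*39) + M(-133) = -2*(1 + 179*(-31 - 1*39)) + (6 - 2*(-133)) = -2*(1 + 179*(-31 - 39)) + (6 + 266) = -2*(1 + 179*(-70)) + 272 = -2*(1 - 12530) + 272 = -2*(-12529) + 272 = 25058 + 272 = 25330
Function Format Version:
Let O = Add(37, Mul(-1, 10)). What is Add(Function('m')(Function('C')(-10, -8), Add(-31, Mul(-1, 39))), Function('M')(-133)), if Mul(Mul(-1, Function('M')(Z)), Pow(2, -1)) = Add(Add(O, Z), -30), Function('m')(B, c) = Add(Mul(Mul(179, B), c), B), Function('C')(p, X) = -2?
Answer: 25330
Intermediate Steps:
O = 27 (O = Add(37, -10) = 27)
Function('m')(B, c) = Add(B, Mul(179, B, c)) (Function('m')(B, c) = Add(Mul(179, B, c), B) = Add(B, Mul(179, B, c)))
Function('M')(Z) = Add(6, Mul(-2, Z)) (Function('M')(Z) = Mul(-2, Add(Add(27, Z), -30)) = Mul(-2, Add(-3, Z)) = Add(6, Mul(-2, Z)))
Add(Function('m')(Function('C')(-10, -8), Add(-31, Mul(-1, 39))), Function('M')(-133)) = Add(Mul(-2, Add(1, Mul(179, Add(-31, Mul(-1, 39))))), Add(6, Mul(-2, -133))) = Add(Mul(-2, Add(1, Mul(179, Add(-31, -39)))), Add(6, 266)) = Add(Mul(-2, Add(1, Mul(179, -70))), 272) = Add(Mul(-2, Add(1, -12530)), 272) = Add(Mul(-2, -12529), 272) = Add(25058, 272) = 25330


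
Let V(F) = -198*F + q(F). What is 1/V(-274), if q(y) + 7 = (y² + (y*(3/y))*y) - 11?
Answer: 1/128488 ≈ 7.7828e-6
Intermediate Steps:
q(y) = -18 + y² + 3*y (q(y) = -7 + ((y² + (y*(3/y))*y) - 11) = -7 + ((y² + 3*y) - 11) = -7 + (-11 + y² + 3*y) = -18 + y² + 3*y)
V(F) = -18 + F² - 195*F (V(F) = -198*F + (-18 + F² + 3*F) = -18 + F² - 195*F)
1/V(-274) = 1/(-18 + (-274)² - 195*(-274)) = 1/(-18 + 75076 + 53430) = 1/128488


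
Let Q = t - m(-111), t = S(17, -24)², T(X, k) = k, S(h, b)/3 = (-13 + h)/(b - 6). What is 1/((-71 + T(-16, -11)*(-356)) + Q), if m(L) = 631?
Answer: 25/80354 ≈ 0.00031112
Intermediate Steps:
S(h, b) = 3*(-13 + h)/(-6 + b) (S(h, b) = 3*((-13 + h)/(b - 6)) = 3*((-13 + h)/(-6 + b)) = 3*(-13 + h)/(-6 + b))
t = 4/25 (t = (3*(-13 + 17)/(-6 - 24))² = (3*4/(-30))² = (3*(-1/30)*4)² = (-⅖)² = 4/25 ≈ 0.16000)
Q = -15771/25 (Q = 4/25 - 1*631 = 4/25 - 631 = -15771/25 ≈ -630.84)
1/((-71 + T(-16, -11)*(-356)) + Q) = 1/((-71 - 11*(-356)) - 15771/25) = 1/((-71 + 3916) - 15771/25) = 1/(3845 - 15771/25) = 1/(80354/25) = 25/80354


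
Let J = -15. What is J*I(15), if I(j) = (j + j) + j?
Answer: -675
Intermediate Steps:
I(j) = 3*j (I(j) = 2*j + j = 3*j)
J*I(15) = -45*15 = -15*45 = -675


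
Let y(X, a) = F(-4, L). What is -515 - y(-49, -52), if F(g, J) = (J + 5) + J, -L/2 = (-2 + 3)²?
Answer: -516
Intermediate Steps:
L = -2 (L = -2*(-2 + 3)² = -2*1² = -2*1 = -2)
F(g, J) = 5 + 2*J (F(g, J) = (5 + J) + J = 5 + 2*J)
y(X, a) = 1 (y(X, a) = 5 + 2*(-2) = 5 - 4 = 1)
-515 - y(-49, -52) = -515 - 1*1 = -515 - 1 = -516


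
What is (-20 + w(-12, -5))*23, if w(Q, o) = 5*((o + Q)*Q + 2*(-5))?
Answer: 21850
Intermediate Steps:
w(Q, o) = -50 + 5*Q*(Q + o) (w(Q, o) = 5*((Q + o)*Q - 10) = 5*(Q*(Q + o) - 10) = 5*(-10 + Q*(Q + o)) = -50 + 5*Q*(Q + o))
(-20 + w(-12, -5))*23 = (-20 + (-50 + 5*(-12)² + 5*(-12)*(-5)))*23 = (-20 + (-50 + 5*144 + 300))*23 = (-20 + (-50 + 720 + 300))*23 = (-20 + 970)*23 = 950*23 = 21850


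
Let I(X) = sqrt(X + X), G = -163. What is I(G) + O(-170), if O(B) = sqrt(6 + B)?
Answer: I*(sqrt(326) + 2*sqrt(41)) ≈ 30.862*I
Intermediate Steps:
I(X) = sqrt(2)*sqrt(X) (I(X) = sqrt(2*X) = sqrt(2)*sqrt(X))
I(G) + O(-170) = sqrt(2)*sqrt(-163) + sqrt(6 - 170) = sqrt(2)*(I*sqrt(163)) + sqrt(-164) = I*sqrt(326) + 2*I*sqrt(41)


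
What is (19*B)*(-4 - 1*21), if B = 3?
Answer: -1425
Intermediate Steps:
(19*B)*(-4 - 1*21) = (19*3)*(-4 - 1*21) = 57*(-4 - 21) = 57*(-25) = -1425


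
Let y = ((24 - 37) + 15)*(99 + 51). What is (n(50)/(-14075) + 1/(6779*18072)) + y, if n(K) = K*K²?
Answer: 20079403423763/68973179544 ≈ 291.12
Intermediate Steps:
y = 300 (y = (-13 + 15)*150 = 2*150 = 300)
n(K) = K³
(n(50)/(-14075) + 1/(6779*18072)) + y = (50³/(-14075) + 1/(6779*18072)) + 300 = (125000*(-1/14075) + (1/6779)*(1/18072)) + 300 = (-5000/563 + 1/122510088) + 300 = -612550439437/68973179544 + 300 = 20079403423763/68973179544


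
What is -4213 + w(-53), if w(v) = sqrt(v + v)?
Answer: -4213 + I*sqrt(106) ≈ -4213.0 + 10.296*I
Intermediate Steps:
w(v) = sqrt(2)*sqrt(v) (w(v) = sqrt(2*v) = sqrt(2)*sqrt(v))
-4213 + w(-53) = -4213 + sqrt(2)*sqrt(-53) = -4213 + sqrt(2)*(I*sqrt(53)) = -4213 + I*sqrt(106)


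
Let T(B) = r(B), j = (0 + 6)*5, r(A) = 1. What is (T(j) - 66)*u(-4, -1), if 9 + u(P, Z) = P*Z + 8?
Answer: -195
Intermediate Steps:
u(P, Z) = -1 + P*Z (u(P, Z) = -9 + (P*Z + 8) = -9 + (8 + P*Z) = -1 + P*Z)
j = 30 (j = 6*5 = 30)
T(B) = 1
(T(j) - 66)*u(-4, -1) = (1 - 66)*(-1 - 4*(-1)) = -65*(-1 + 4) = -65*3 = -195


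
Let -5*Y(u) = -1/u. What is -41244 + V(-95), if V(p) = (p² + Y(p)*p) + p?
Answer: -161569/5 ≈ -32314.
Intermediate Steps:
Y(u) = 1/(5*u) (Y(u) = -(-1)/(5*u) = 1/(5*u))
V(p) = ⅕ + p + p² (V(p) = (p² + (1/(5*p))*p) + p = (p² + ⅕) + p = (⅕ + p²) + p = ⅕ + p + p²)
-41244 + V(-95) = -41244 + (⅕ - 95 + (-95)²) = -41244 + (⅕ - 95 + 9025) = -41244 + 44651/5 = -161569/5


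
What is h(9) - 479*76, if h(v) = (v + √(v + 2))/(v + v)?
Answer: -72807/2 + √11/18 ≈ -36403.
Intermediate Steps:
h(v) = (v + √(2 + v))/(2*v) (h(v) = (v + √(2 + v))/((2*v)) = (v + √(2 + v))*(1/(2*v)) = (v + √(2 + v))/(2*v))
h(9) - 479*76 = (½)*(9 + √(2 + 9))/9 - 479*76 = (½)*(⅑)*(9 + √11) - 36404 = (½ + √11/18) - 36404 = -72807/2 + √11/18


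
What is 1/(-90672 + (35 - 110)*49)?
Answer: -1/94347 ≈ -1.0599e-5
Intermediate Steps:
1/(-90672 + (35 - 110)*49) = 1/(-90672 - 75*49) = 1/(-90672 - 3675) = 1/(-94347) = -1/94347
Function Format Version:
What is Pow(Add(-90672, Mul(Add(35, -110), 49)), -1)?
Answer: Rational(-1, 94347) ≈ -1.0599e-5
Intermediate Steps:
Pow(Add(-90672, Mul(Add(35, -110), 49)), -1) = Pow(Add(-90672, Mul(-75, 49)), -1) = Pow(Add(-90672, -3675), -1) = Pow(-94347, -1) = Rational(-1, 94347)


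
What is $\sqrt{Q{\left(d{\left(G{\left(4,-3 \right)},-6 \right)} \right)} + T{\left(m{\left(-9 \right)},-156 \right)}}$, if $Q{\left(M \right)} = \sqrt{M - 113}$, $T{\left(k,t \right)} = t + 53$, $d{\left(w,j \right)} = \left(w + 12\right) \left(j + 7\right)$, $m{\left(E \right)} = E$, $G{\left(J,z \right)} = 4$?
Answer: $\sqrt{-103 + i \sqrt{97}} \approx 0.48467 + 10.16 i$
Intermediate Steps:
$d{\left(w,j \right)} = \left(7 + j\right) \left(12 + w\right)$ ($d{\left(w,j \right)} = \left(12 + w\right) \left(7 + j\right) = \left(7 + j\right) \left(12 + w\right)$)
$T{\left(k,t \right)} = 53 + t$
$Q{\left(M \right)} = \sqrt{-113 + M}$
$\sqrt{Q{\left(d{\left(G{\left(4,-3 \right)},-6 \right)} \right)} + T{\left(m{\left(-9 \right)},-156 \right)}} = \sqrt{\sqrt{-113 + \left(84 + 7 \cdot 4 + 12 \left(-6\right) - 24\right)} + \left(53 - 156\right)} = \sqrt{\sqrt{-113 + \left(84 + 28 - 72 - 24\right)} - 103} = \sqrt{\sqrt{-113 + 16} - 103} = \sqrt{\sqrt{-97} - 103} = \sqrt{i \sqrt{97} - 103} = \sqrt{-103 + i \sqrt{97}}$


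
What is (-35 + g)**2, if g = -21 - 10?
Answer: 4356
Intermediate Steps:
g = -31
(-35 + g)**2 = (-35 - 31)**2 = (-66)**2 = 4356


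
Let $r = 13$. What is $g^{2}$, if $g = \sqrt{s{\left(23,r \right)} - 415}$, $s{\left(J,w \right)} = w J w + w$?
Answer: $3485$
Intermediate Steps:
$s{\left(J,w \right)} = w + J w^{2}$ ($s{\left(J,w \right)} = J w w + w = J w^{2} + w = w + J w^{2}$)
$g = \sqrt{3485}$ ($g = \sqrt{13 \left(1 + 23 \cdot 13\right) - 415} = \sqrt{13 \left(1 + 299\right) - 415} = \sqrt{13 \cdot 300 - 415} = \sqrt{3900 - 415} = \sqrt{3485} \approx 59.034$)
$g^{2} = \left(\sqrt{3485}\right)^{2} = 3485$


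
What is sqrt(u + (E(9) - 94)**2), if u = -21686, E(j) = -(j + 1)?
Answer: I*sqrt(10870) ≈ 104.26*I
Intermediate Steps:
E(j) = -1 - j (E(j) = -(1 + j) = -1 - j)
sqrt(u + (E(9) - 94)**2) = sqrt(-21686 + ((-1 - 1*9) - 94)**2) = sqrt(-21686 + ((-1 - 9) - 94)**2) = sqrt(-21686 + (-10 - 94)**2) = sqrt(-21686 + (-104)**2) = sqrt(-21686 + 10816) = sqrt(-10870) = I*sqrt(10870)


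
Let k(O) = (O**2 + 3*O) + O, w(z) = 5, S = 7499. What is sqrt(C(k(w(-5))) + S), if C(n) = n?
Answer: 2*sqrt(1886) ≈ 86.856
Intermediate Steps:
k(O) = O**2 + 4*O
sqrt(C(k(w(-5))) + S) = sqrt(5*(4 + 5) + 7499) = sqrt(5*9 + 7499) = sqrt(45 + 7499) = sqrt(7544) = 2*sqrt(1886)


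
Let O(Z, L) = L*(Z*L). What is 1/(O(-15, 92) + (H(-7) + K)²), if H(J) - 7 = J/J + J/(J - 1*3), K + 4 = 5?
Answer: -100/12686591 ≈ -7.8823e-6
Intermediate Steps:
K = 1 (K = -4 + 5 = 1)
H(J) = 8 + J/(-3 + J) (H(J) = 7 + (J/J + J/(J - 1*3)) = 7 + (1 + J/(J - 3)) = 7 + (1 + J/(-3 + J)) = 8 + J/(-3 + J))
O(Z, L) = Z*L² (O(Z, L) = L*(L*Z) = Z*L²)
1/(O(-15, 92) + (H(-7) + K)²) = 1/(-15*92² + (3*(-8 + 3*(-7))/(-3 - 7) + 1)²) = 1/(-15*8464 + (3*(-8 - 21)/(-10) + 1)²) = 1/(-126960 + (3*(-⅒)*(-29) + 1)²) = 1/(-126960 + (87/10 + 1)²) = 1/(-126960 + (97/10)²) = 1/(-126960 + 9409/100) = 1/(-12686591/100) = -100/12686591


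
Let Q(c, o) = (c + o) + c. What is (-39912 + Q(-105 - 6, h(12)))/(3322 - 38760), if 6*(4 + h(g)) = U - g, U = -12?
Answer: 20071/17719 ≈ 1.1327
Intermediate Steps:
h(g) = -6 - g/6 (h(g) = -4 + (-12 - g)/6 = -4 + (-2 - g/6) = -6 - g/6)
Q(c, o) = o + 2*c
(-39912 + Q(-105 - 6, h(12)))/(3322 - 38760) = (-39912 + ((-6 - ⅙*12) + 2*(-105 - 6)))/(3322 - 38760) = (-39912 + ((-6 - 2) + 2*(-111)))/(-35438) = (-39912 + (-8 - 222))*(-1/35438) = (-39912 - 230)*(-1/35438) = -40142*(-1/35438) = 20071/17719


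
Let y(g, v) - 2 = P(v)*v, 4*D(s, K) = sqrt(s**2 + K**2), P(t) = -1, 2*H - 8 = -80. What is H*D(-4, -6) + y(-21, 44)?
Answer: -42 - 18*sqrt(13) ≈ -106.90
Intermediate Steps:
H = -36 (H = 4 + (1/2)*(-80) = 4 - 40 = -36)
D(s, K) = sqrt(K**2 + s**2)/4 (D(s, K) = sqrt(s**2 + K**2)/4 = sqrt(K**2 + s**2)/4)
y(g, v) = 2 - v
H*D(-4, -6) + y(-21, 44) = -9*sqrt((-6)**2 + (-4)**2) + (2 - 1*44) = -9*sqrt(36 + 16) + (2 - 44) = -9*sqrt(52) - 42 = -9*2*sqrt(13) - 42 = -18*sqrt(13) - 42 = -42 - 18*sqrt(13)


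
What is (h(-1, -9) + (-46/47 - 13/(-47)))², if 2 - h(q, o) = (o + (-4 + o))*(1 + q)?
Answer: 3721/2209 ≈ 1.6845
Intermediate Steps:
h(q, o) = 2 - (1 + q)*(-4 + 2*o) (h(q, o) = 2 - (o + (-4 + o))*(1 + q) = 2 - (-4 + 2*o)*(1 + q) = 2 - (1 + q)*(-4 + 2*o))
(h(-1, -9) + (-46/47 - 13/(-47)))² = ((6 - 2*(-9) + 4*(-1) - 2*(-9)*(-1)) + (-46/47 - 13/(-47)))² = ((6 + 18 - 4 - 18) + (-46*1/47 - 13*(-1/47)))² = (2 + (-46/47 + 13/47))² = (2 - 33/47)² = (61/47)² = 3721/2209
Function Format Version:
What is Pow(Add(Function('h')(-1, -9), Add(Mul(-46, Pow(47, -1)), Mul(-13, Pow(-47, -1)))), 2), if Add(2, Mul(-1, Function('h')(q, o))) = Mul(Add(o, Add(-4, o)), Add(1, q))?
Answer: Rational(3721, 2209) ≈ 1.6845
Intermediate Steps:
Function('h')(q, o) = Add(2, Mul(-1, Add(1, q), Add(-4, Mul(2, o)))) (Function('h')(q, o) = Add(2, Mul(-1, Mul(Add(o, Add(-4, o)), Add(1, q)))) = Add(2, Mul(-1, Mul(Add(-4, Mul(2, o)), Add(1, q)))) = Add(2, Mul(-1, Mul(Add(1, q), Add(-4, Mul(2, o))))) = Add(2, Mul(-1, Add(1, q), Add(-4, Mul(2, o)))))
Pow(Add(Function('h')(-1, -9), Add(Mul(-46, Pow(47, -1)), Mul(-13, Pow(-47, -1)))), 2) = Pow(Add(Add(6, Mul(-2, -9), Mul(4, -1), Mul(-2, -9, -1)), Add(Mul(-46, Pow(47, -1)), Mul(-13, Pow(-47, -1)))), 2) = Pow(Add(Add(6, 18, -4, -18), Add(Mul(-46, Rational(1, 47)), Mul(-13, Rational(-1, 47)))), 2) = Pow(Add(2, Add(Rational(-46, 47), Rational(13, 47))), 2) = Pow(Add(2, Rational(-33, 47)), 2) = Pow(Rational(61, 47), 2) = Rational(3721, 2209)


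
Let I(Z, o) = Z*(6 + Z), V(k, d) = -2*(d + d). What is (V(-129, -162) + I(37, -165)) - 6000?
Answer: -3761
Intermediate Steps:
V(k, d) = -4*d
(V(-129, -162) + I(37, -165)) - 6000 = (-4*(-162) + 37*(6 + 37)) - 6000 = (648 + 37*43) - 6000 = (648 + 1591) - 6000 = 2239 - 6000 = -3761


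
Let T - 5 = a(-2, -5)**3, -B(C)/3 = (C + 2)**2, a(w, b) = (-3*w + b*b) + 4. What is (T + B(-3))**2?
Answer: 1838437129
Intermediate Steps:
a(w, b) = 4 + b**2 - 3*w (a(w, b) = (-3*w + b**2) + 4 = (b**2 - 3*w) + 4 = 4 + b**2 - 3*w)
B(C) = -3*(2 + C)**2 (B(C) = -3*(C + 2)**2 = -3*(2 + C)**2)
T = 42880 (T = 5 + (4 + (-5)**2 - 3*(-2))**3 = 5 + (4 + 25 + 6)**3 = 5 + 35**3 = 5 + 42875 = 42880)
(T + B(-3))**2 = (42880 - 3*(2 - 3)**2)**2 = (42880 - 3*(-1)**2)**2 = (42880 - 3*1)**2 = (42880 - 3)**2 = 42877**2 = 1838437129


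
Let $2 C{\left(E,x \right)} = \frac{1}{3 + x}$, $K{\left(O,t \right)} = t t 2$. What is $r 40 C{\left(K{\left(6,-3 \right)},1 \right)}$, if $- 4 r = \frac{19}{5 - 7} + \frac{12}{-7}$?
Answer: $\frac{785}{56} \approx 14.018$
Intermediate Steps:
$K{\left(O,t \right)} = 2 t^{2}$ ($K{\left(O,t \right)} = t^{2} \cdot 2 = 2 t^{2}$)
$r = \frac{157}{56}$ ($r = - \frac{\frac{19}{5 - 7} + \frac{12}{-7}}{4} = - \frac{\frac{19}{5 - 7} + 12 \left(- \frac{1}{7}\right)}{4} = - \frac{\frac{19}{-2} - \frac{12}{7}}{4} = - \frac{19 \left(- \frac{1}{2}\right) - \frac{12}{7}}{4} = - \frac{- \frac{19}{2} - \frac{12}{7}}{4} = \left(- \frac{1}{4}\right) \left(- \frac{157}{14}\right) = \frac{157}{56} \approx 2.8036$)
$C{\left(E,x \right)} = \frac{1}{2 \left(3 + x\right)}$
$r 40 C{\left(K{\left(6,-3 \right)},1 \right)} = \frac{157}{56} \cdot 40 \frac{1}{2 \left(3 + 1\right)} = \frac{785 \frac{1}{2 \cdot 4}}{7} = \frac{785 \cdot \frac{1}{2} \cdot \frac{1}{4}}{7} = \frac{785}{7} \cdot \frac{1}{8} = \frac{785}{56}$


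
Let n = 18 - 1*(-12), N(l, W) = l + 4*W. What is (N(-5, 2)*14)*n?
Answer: 1260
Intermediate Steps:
n = 30 (n = 18 + 12 = 30)
(N(-5, 2)*14)*n = ((-5 + 4*2)*14)*30 = ((-5 + 8)*14)*30 = (3*14)*30 = 42*30 = 1260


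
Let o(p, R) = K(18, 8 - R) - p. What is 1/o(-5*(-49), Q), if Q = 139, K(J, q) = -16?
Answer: -1/261 ≈ -0.0038314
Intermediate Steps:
o(p, R) = -16 - p
1/o(-5*(-49), Q) = 1/(-16 - (-5)*(-49)) = 1/(-16 - 1*245) = 1/(-16 - 245) = 1/(-261) = -1/261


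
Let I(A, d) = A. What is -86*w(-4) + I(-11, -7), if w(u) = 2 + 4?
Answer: -527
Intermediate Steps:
w(u) = 6
-86*w(-4) + I(-11, -7) = -86*6 - 11 = -516 - 11 = -527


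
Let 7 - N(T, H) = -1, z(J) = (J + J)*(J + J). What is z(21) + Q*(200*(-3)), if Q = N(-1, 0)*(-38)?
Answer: 184164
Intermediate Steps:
z(J) = 4*J² (z(J) = (2*J)*(2*J) = 4*J²)
N(T, H) = 8 (N(T, H) = 7 - 1*(-1) = 7 + 1 = 8)
Q = -304 (Q = 8*(-38) = -304)
z(21) + Q*(200*(-3)) = 4*21² - 60800*(-3) = 4*441 - 304*(-600) = 1764 + 182400 = 184164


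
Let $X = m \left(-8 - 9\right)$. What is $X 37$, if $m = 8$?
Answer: $-5032$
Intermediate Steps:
$X = -136$ ($X = 8 \left(-8 - 9\right) = 8 \left(-17\right) = -136$)
$X 37 = \left(-136\right) 37 = -5032$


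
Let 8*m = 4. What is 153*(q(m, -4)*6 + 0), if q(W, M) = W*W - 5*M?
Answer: 37179/2 ≈ 18590.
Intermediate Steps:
m = ½ (m = (⅛)*4 = ½ ≈ 0.50000)
q(W, M) = W² - 5*M
153*(q(m, -4)*6 + 0) = 153*(((½)² - 5*(-4))*6 + 0) = 153*((¼ + 20)*6 + 0) = 153*((81/4)*6 + 0) = 153*(243/2 + 0) = 153*(243/2) = 37179/2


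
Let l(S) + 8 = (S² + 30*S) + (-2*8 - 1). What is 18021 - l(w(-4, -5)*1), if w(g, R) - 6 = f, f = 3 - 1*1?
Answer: 17742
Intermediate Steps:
f = 2 (f = 3 - 1 = 2)
w(g, R) = 8 (w(g, R) = 6 + 2 = 8)
l(S) = -25 + S² + 30*S (l(S) = -8 + ((S² + 30*S) + (-2*8 - 1)) = -8 + ((S² + 30*S) + (-16 - 1)) = -8 + ((S² + 30*S) - 17) = -8 + (-17 + S² + 30*S) = -25 + S² + 30*S)
18021 - l(w(-4, -5)*1) = 18021 - (-25 + (8*1)² + 30*(8*1)) = 18021 - (-25 + 8² + 30*8) = 18021 - (-25 + 64 + 240) = 18021 - 1*279 = 18021 - 279 = 17742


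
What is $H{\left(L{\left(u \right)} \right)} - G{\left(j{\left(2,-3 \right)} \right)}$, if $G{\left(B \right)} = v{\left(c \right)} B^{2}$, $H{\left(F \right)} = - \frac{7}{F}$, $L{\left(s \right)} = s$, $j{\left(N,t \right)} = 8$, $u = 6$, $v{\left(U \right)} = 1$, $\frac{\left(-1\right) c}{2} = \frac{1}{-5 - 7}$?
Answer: $- \frac{391}{6} \approx -65.167$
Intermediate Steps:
$c = \frac{1}{6}$ ($c = - \frac{2}{-5 - 7} = - \frac{2}{-12} = \left(-2\right) \left(- \frac{1}{12}\right) = \frac{1}{6} \approx 0.16667$)
$G{\left(B \right)} = B^{2}$ ($G{\left(B \right)} = 1 B^{2} = B^{2}$)
$H{\left(L{\left(u \right)} \right)} - G{\left(j{\left(2,-3 \right)} \right)} = - \frac{7}{6} - 8^{2} = \left(-7\right) \frac{1}{6} - 64 = - \frac{7}{6} - 64 = - \frac{391}{6}$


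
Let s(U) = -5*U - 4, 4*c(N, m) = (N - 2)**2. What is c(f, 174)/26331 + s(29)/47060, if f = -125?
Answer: 92917183/619568430 ≈ 0.14997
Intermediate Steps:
c(N, m) = (-2 + N)**2/4 (c(N, m) = (N - 2)**2/4 = (-2 + N)**2/4)
s(U) = -4 - 5*U
c(f, 174)/26331 + s(29)/47060 = ((-2 - 125)**2/4)/26331 + (-4 - 5*29)/47060 = ((1/4)*(-127)**2)*(1/26331) + (-4 - 145)*(1/47060) = ((1/4)*16129)*(1/26331) - 149*1/47060 = (16129/4)*(1/26331) - 149/47060 = 16129/105324 - 149/47060 = 92917183/619568430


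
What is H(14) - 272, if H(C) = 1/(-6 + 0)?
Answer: -1633/6 ≈ -272.17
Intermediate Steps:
H(C) = -⅙ (H(C) = 1/(-6) = -⅙)
H(14) - 272 = -⅙ - 272 = -1633/6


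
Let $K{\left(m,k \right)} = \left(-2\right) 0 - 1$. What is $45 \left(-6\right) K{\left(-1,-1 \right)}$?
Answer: $270$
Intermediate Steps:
$K{\left(m,k \right)} = -1$ ($K{\left(m,k \right)} = 0 - 1 = -1$)
$45 \left(-6\right) K{\left(-1,-1 \right)} = 45 \left(-6\right) \left(-1\right) = \left(-270\right) \left(-1\right) = 270$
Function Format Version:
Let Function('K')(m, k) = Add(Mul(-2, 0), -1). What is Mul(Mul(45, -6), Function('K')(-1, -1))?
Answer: 270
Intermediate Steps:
Function('K')(m, k) = -1 (Function('K')(m, k) = Add(0, -1) = -1)
Mul(Mul(45, -6), Function('K')(-1, -1)) = Mul(Mul(45, -6), -1) = Mul(-270, -1) = 270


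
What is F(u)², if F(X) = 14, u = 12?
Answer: 196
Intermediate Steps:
F(u)² = 14² = 196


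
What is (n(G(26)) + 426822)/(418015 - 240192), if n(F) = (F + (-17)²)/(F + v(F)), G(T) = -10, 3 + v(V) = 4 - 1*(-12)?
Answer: 426915/177823 ≈ 2.4008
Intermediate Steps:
v(V) = 13 (v(V) = -3 + (4 - 1*(-12)) = -3 + (4 + 12) = -3 + 16 = 13)
n(F) = (289 + F)/(13 + F) (n(F) = (F + (-17)²)/(F + 13) = (F + 289)/(13 + F) = (289 + F)/(13 + F))
(n(G(26)) + 426822)/(418015 - 240192) = ((289 - 10)/(13 - 10) + 426822)/(418015 - 240192) = (279/3 + 426822)/177823 = ((⅓)*279 + 426822)*(1/177823) = (93 + 426822)*(1/177823) = 426915*(1/177823) = 426915/177823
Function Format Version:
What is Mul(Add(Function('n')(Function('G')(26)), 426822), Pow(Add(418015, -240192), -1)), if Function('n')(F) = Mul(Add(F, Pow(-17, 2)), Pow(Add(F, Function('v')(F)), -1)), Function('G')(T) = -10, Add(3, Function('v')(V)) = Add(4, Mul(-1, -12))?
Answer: Rational(426915, 177823) ≈ 2.4008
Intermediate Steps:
Function('v')(V) = 13 (Function('v')(V) = Add(-3, Add(4, Mul(-1, -12))) = Add(-3, Add(4, 12)) = Add(-3, 16) = 13)
Function('n')(F) = Mul(Pow(Add(13, F), -1), Add(289, F)) (Function('n')(F) = Mul(Add(F, Pow(-17, 2)), Pow(Add(F, 13), -1)) = Mul(Add(F, 289), Pow(Add(13, F), -1)) = Mul(Add(289, F), Pow(Add(13, F), -1)) = Mul(Pow(Add(13, F), -1), Add(289, F)))
Mul(Add(Function('n')(Function('G')(26)), 426822), Pow(Add(418015, -240192), -1)) = Mul(Add(Mul(Pow(Add(13, -10), -1), Add(289, -10)), 426822), Pow(Add(418015, -240192), -1)) = Mul(Add(Mul(Pow(3, -1), 279), 426822), Pow(177823, -1)) = Mul(Add(Mul(Rational(1, 3), 279), 426822), Rational(1, 177823)) = Mul(Add(93, 426822), Rational(1, 177823)) = Mul(426915, Rational(1, 177823)) = Rational(426915, 177823)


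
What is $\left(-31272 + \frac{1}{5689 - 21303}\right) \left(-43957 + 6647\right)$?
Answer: $\frac{9108882222895}{7807} \approx 1.1668 \cdot 10^{9}$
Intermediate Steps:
$\left(-31272 + \frac{1}{5689 - 21303}\right) \left(-43957 + 6647\right) = \left(-31272 + \frac{1}{-15614}\right) \left(-37310\right) = \left(-31272 - \frac{1}{15614}\right) \left(-37310\right) = \left(- \frac{488281009}{15614}\right) \left(-37310\right) = \frac{9108882222895}{7807}$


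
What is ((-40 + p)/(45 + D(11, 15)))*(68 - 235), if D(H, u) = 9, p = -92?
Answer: 3674/9 ≈ 408.22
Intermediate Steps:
((-40 + p)/(45 + D(11, 15)))*(68 - 235) = ((-40 - 92)/(45 + 9))*(68 - 235) = -132/54*(-167) = -132*1/54*(-167) = -22/9*(-167) = 3674/9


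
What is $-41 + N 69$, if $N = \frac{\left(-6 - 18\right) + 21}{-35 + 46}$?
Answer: $- \frac{658}{11} \approx -59.818$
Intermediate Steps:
$N = - \frac{3}{11}$ ($N = \frac{\left(-6 - 18\right) + 21}{11} = \left(-24 + 21\right) \frac{1}{11} = \left(-3\right) \frac{1}{11} = - \frac{3}{11} \approx -0.27273$)
$-41 + N 69 = -41 - \frac{207}{11} = - \frac{658}{11}$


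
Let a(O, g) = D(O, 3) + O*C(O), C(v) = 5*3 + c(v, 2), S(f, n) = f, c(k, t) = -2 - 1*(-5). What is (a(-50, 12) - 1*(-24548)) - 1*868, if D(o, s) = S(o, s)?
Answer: 22730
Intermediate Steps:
c(k, t) = 3 (c(k, t) = -2 + 5 = 3)
D(o, s) = o
C(v) = 18 (C(v) = 5*3 + 3 = 15 + 3 = 18)
a(O, g) = 19*O (a(O, g) = O + O*18 = O + 18*O = 19*O)
(a(-50, 12) - 1*(-24548)) - 1*868 = (19*(-50) - 1*(-24548)) - 1*868 = (-950 + 24548) - 868 = 23598 - 868 = 22730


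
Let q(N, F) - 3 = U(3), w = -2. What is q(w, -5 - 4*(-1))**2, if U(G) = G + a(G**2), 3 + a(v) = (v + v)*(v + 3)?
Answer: 47961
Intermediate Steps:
a(v) = -3 + 2*v*(3 + v) (a(v) = -3 + (v + v)*(v + 3) = -3 + (2*v)*(3 + v) = -3 + 2*v*(3 + v))
U(G) = -3 + G + 2*G**4 + 6*G**2 (U(G) = G + (-3 + 2*(G**2)**2 + 6*G**2) = G + (-3 + 2*G**4 + 6*G**2) = -3 + G + 2*G**4 + 6*G**2)
q(N, F) = 219 (q(N, F) = 3 + (-3 + 3 + 2*3**4 + 6*3**2) = 3 + (-3 + 3 + 2*81 + 6*9) = 3 + (-3 + 3 + 162 + 54) = 3 + 216 = 219)
q(w, -5 - 4*(-1))**2 = 219**2 = 47961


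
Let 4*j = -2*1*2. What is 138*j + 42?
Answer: -96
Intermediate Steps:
j = -1 (j = (-2*1*2)/4 = (-2*2)/4 = (¼)*(-4) = -1)
138*j + 42 = 138*(-1) + 42 = -138 + 42 = -96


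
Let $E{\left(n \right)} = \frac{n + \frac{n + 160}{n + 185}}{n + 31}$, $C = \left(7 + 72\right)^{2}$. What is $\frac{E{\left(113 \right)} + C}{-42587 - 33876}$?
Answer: $- \frac{267847739}{3281180256} \approx -0.081632$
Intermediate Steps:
$C = 6241$ ($C = 79^{2} = 6241$)
$E{\left(n \right)} = \frac{n + \frac{160 + n}{185 + n}}{31 + n}$
$\frac{E{\left(113 \right)} + C}{-42587 - 33876} = \frac{\frac{160 + 113^{2} + 186 \cdot 113}{5735 + 113^{2} + 216 \cdot 113} + 6241}{-42587 - 33876} = \frac{\frac{160 + 12769 + 21018}{5735 + 12769 + 24408} + 6241}{-76463} = \left(\frac{1}{42912} \cdot 33947 + 6241\right) \left(- \frac{1}{76463}\right) = \left(\frac{33947}{42912} + 6241\right) \left(- \frac{1}{76463}\right) = \frac{267847739}{42912} \left(- \frac{1}{76463}\right) = - \frac{267847739}{3281180256}$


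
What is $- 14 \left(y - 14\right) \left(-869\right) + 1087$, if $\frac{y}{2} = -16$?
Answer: $-558549$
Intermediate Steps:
$y = -32$ ($y = 2 \left(-16\right) = -32$)
$- 14 \left(y - 14\right) \left(-869\right) + 1087 = - 14 \left(-32 - 14\right) \left(-869\right) + 1087 = \left(-14\right) \left(-46\right) \left(-869\right) + 1087 = 644 \left(-869\right) + 1087 = -559636 + 1087 = -558549$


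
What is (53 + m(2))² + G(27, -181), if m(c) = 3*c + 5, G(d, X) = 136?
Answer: 4232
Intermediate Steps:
m(c) = 5 + 3*c
(53 + m(2))² + G(27, -181) = (53 + (5 + 3*2))² + 136 = (53 + (5 + 6))² + 136 = (53 + 11)² + 136 = 64² + 136 = 4096 + 136 = 4232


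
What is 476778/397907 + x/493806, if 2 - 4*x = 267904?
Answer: 417571633579/392977728084 ≈ 1.0626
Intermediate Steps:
x = -133951/2 (x = 1/2 - 1/4*267904 = 1/2 - 66976 = -133951/2 ≈ -66976.)
476778/397907 + x/493806 = 476778/397907 - 133951/2/493806 = 476778*(1/397907) - 133951/2*1/493806 = 476778/397907 - 133951/987612 = 417571633579/392977728084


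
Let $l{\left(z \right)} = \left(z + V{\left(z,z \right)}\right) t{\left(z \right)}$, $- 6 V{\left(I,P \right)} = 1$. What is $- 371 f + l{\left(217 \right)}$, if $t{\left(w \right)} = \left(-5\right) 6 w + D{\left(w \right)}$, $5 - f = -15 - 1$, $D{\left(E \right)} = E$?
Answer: $- \frac{8233939}{6} \approx -1.3723 \cdot 10^{6}$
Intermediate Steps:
$V{\left(I,P \right)} = - \frac{1}{6}$ ($V{\left(I,P \right)} = \left(- \frac{1}{6}\right) 1 = - \frac{1}{6}$)
$f = 21$ ($f = 5 - \left(-15 - 1\right) = 5 - -16 = 5 + 16 = 21$)
$t{\left(w \right)} = - 29 w$ ($t{\left(w \right)} = \left(-5\right) 6 w + w = - 30 w + w = - 29 w$)
$l{\left(z \right)} = - 29 z \left(- \frac{1}{6} + z\right)$ ($l{\left(z \right)} = \left(z - \frac{1}{6}\right) \left(- 29 z\right) = \left(- \frac{1}{6} + z\right) \left(- 29 z\right) = - 29 z \left(- \frac{1}{6} + z\right)$)
$- 371 f + l{\left(217 \right)} = \left(-371\right) 21 + \frac{29}{6} \cdot 217 \left(1 - 1302\right) = -7791 + \frac{29}{6} \cdot 217 \left(1 - 1302\right) = -7791 + \frac{29}{6} \cdot 217 \left(-1301\right) = -7791 - \frac{8187193}{6} = - \frac{8233939}{6}$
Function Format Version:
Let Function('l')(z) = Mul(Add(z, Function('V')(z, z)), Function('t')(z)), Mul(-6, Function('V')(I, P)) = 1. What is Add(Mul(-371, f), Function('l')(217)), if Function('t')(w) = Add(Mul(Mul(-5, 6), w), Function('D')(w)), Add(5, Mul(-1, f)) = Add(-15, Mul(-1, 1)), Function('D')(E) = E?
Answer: Rational(-8233939, 6) ≈ -1.3723e+6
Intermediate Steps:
Function('V')(I, P) = Rational(-1, 6) (Function('V')(I, P) = Mul(Rational(-1, 6), 1) = Rational(-1, 6))
f = 21 (f = Add(5, Mul(-1, Add(-15, Mul(-1, 1)))) = Add(5, Mul(-1, Add(-15, -1))) = Add(5, Mul(-1, -16)) = Add(5, 16) = 21)
Function('t')(w) = Mul(-29, w) (Function('t')(w) = Add(Mul(Mul(-5, 6), w), w) = Add(Mul(-30, w), w) = Mul(-29, w))
Function('l')(z) = Mul(-29, z, Add(Rational(-1, 6), z)) (Function('l')(z) = Mul(Add(z, Rational(-1, 6)), Mul(-29, z)) = Mul(Add(Rational(-1, 6), z), Mul(-29, z)) = Mul(-29, z, Add(Rational(-1, 6), z)))
Add(Mul(-371, f), Function('l')(217)) = Add(Mul(-371, 21), Mul(Rational(29, 6), 217, Add(1, Mul(-6, 217)))) = Add(-7791, Mul(Rational(29, 6), 217, Add(1, -1302))) = Add(-7791, Mul(Rational(29, 6), 217, -1301)) = Add(-7791, Rational(-8187193, 6)) = Rational(-8233939, 6)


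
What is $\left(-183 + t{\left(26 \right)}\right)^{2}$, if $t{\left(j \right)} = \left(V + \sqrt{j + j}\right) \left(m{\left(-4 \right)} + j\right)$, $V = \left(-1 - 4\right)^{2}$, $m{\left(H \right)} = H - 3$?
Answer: $104036 + 22192 \sqrt{13} \approx 1.8405 \cdot 10^{5}$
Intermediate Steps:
$m{\left(H \right)} = -3 + H$ ($m{\left(H \right)} = H - 3 = -3 + H$)
$V = 25$ ($V = \left(-5\right)^{2} = 25$)
$t{\left(j \right)} = \left(-7 + j\right) \left(25 + \sqrt{2} \sqrt{j}\right)$ ($t{\left(j \right)} = \left(25 + \sqrt{j + j}\right) \left(\left(-3 - 4\right) + j\right) = \left(25 + \sqrt{2 j}\right) \left(-7 + j\right) = \left(25 + \sqrt{2} \sqrt{j}\right) \left(-7 + j\right) = \left(-7 + j\right) \left(25 + \sqrt{2} \sqrt{j}\right)$)
$\left(-183 + t{\left(26 \right)}\right)^{2} = \left(-183 + \left(-175 + 25 \cdot 26 + \sqrt{2} \cdot 26^{\frac{3}{2}} - 7 \sqrt{2} \sqrt{26}\right)\right)^{2} = \left(-183 + \left(-175 + 650 + \sqrt{2} \cdot 26 \sqrt{26} - 14 \sqrt{13}\right)\right)^{2} = \left(-183 + \left(-175 + 650 + 52 \sqrt{13} - 14 \sqrt{13}\right)\right)^{2} = \left(-183 + \left(475 + 38 \sqrt{13}\right)\right)^{2} = \left(292 + 38 \sqrt{13}\right)^{2}$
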